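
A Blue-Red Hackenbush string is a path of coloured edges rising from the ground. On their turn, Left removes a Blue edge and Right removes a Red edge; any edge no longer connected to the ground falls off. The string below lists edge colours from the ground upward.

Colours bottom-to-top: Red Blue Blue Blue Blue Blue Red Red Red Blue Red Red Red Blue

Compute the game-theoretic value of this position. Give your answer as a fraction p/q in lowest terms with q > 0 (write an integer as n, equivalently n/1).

Recurse on prefixes of the 14-edge string Red Blue Blue Blue Blue Blue Red Red Red Blue Red Red Red Blue:
R: Left { none }, Right { 0 } — simplest -1
RB: Left { -1 }, Right { 0 } — simplest -1/2
RBB: Left { -1, -1/2 }, Right { 0 } — simplest -1/4
RBBB: Left { -1, -1/2, -1/4 }, Right { 0 } — simplest -1/8
RBBBB: Left { -1, -1/2, -1/4, -1/8 }, Right { 0 } — simplest -1/16
RBBBBB: Left { -1, -1/2, -1/4, -1/8, -1/16 }, Right { 0 } — simplest -1/32
RBBBBBR: Left { -1, -1/2, -1/4, -1/8, -1/16 }, Right { -1/32, 0 } — simplest -3/64
RBBBBBRR: Left { -1, -1/2, -1/4, -1/8, -1/16 }, Right { -3/64, -1/32, 0 } — simplest -7/128
RBBBBBRRR: Left { -1, -1/2, -1/4, -1/8, -1/16 }, Right { -7/128, -3/64, -1/32, 0 } — simplest -15/256
RBBBBBRRRB: Left { -1, -1/2, -1/4, -1/8, -1/16, -15/256 }, Right { -7/128, -3/64, -1/32, 0 } — simplest -29/512
RBBBBBRRRBR: Left { -1, -1/2, -1/4, -1/8, -1/16, -15/256 }, Right { -29/512, -7/128, -3/64, -1/32, 0 } — simplest -59/1024
RBBBBBRRRBRR: Left { -1, -1/2, -1/4, -1/8, -1/16, -15/256 }, Right { -59/1024, -29/512, -7/128, -3/64, -1/32, 0 } — simplest -119/2048
RBBBBBRRRBRRR: Left { -1, -1/2, -1/4, -1/8, -1/16, -15/256 }, Right { -119/2048, -59/1024, -29/512, -7/128, -3/64, -1/32, 0 } — simplest -239/4096
RBBBBBRRRBRRRB: Left { -1, -1/2, -1/4, -1/8, -1/16, -15/256, -239/4096 }, Right { -119/2048, -59/1024, -29/512, -7/128, -3/64, -1/32, 0 } — simplest -477/8192

-477/8192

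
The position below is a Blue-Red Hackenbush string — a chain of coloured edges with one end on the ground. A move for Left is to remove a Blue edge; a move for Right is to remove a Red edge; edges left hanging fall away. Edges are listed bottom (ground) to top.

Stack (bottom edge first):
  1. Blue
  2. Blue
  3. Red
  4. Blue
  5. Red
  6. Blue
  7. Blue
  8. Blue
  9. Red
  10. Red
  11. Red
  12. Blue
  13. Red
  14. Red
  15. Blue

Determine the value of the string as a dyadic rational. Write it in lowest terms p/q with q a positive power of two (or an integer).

Build G(s[:k]) for k = 1..15, string s = Blue Blue Red Blue Red Blue Blue Blue Red Red Red Blue Red Red Blue.
1 of 15 · B · max L 0 · min R +∞ — 1
2 of 15 · BB · max L 1 · min R +∞ — 2
3 of 15 · BBR · max L 1 · min R 2 — 3/2
4 of 15 · BBRB · max L 3/2 · min R 2 — 7/4
5 of 15 · BBRBR · max L 3/2 · min R 7/4 — 13/8
6 of 15 · BBRBRB · max L 13/8 · min R 7/4 — 27/16
7 of 15 · BBRBRBB · max L 27/16 · min R 7/4 — 55/32
8 of 15 · BBRBRBBB · max L 55/32 · min R 7/4 — 111/64
9 of 15 · BBRBRBBBR · max L 55/32 · min R 111/64 — 221/128
10 of 15 · BBRBRBBBRR · max L 55/32 · min R 221/128 — 441/256
11 of 15 · BBRBRBBBRRR · max L 55/32 · min R 441/256 — 881/512
12 of 15 · BBRBRBBBRRRB · max L 881/512 · min R 441/256 — 1763/1024
13 of 15 · BBRBRBBBRRRBR · max L 881/512 · min R 1763/1024 — 3525/2048
14 of 15 · BBRBRBBBRRRBRR · max L 881/512 · min R 3525/2048 — 7049/4096
15 of 15 · BBRBRBBBRRRBRRB · max L 7049/4096 · min R 3525/2048 — 14099/8192

14099/8192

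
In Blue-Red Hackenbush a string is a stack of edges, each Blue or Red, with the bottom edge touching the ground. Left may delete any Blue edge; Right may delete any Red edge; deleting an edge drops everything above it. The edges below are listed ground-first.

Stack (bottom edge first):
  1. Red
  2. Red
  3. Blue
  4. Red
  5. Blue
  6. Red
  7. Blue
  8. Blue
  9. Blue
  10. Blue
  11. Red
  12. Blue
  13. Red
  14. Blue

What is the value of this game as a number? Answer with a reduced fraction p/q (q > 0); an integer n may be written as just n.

-6677/4096

Prefix values for Red Red Blue Red Blue Red Blue Blue Blue Blue Red Blue Red Blue via {L|R} + simplicity:
val_1 [R]  L=[∅]  R=[0]  = -1
val_2 [RR]  L=[∅]  R=[-1 0]  = -2
val_3 [RRB]  L=[-2]  R=[-1 0]  = -3/2
val_4 [RRBR]  L=[-2]  R=[-3/2 -1 0]  = -7/4
val_5 [RRBRB]  L=[-2 -7/4]  R=[-3/2 -1 0]  = -13/8
val_6 [RRBRBR]  L=[-2 -7/4]  R=[-13/8 -3/2 -1 0]  = -27/16
val_7 [RRBRBRB]  L=[-2 -7/4 -27/16]  R=[-13/8 -3/2 -1 0]  = -53/32
val_8 [RRBRBRBB]  L=[-2 -7/4 -27/16 -53/32]  R=[-13/8 -3/2 -1 0]  = -105/64
val_9 [RRBRBRBBB]  L=[-2 -7/4 -27/16 -53/32 -105/64]  R=[-13/8 -3/2 -1 0]  = -209/128
val_10 [RRBRBRBBBB]  L=[-2 -7/4 -27/16 -53/32 -105/64 -209/128]  R=[-13/8 -3/2 -1 0]  = -417/256
val_11 [RRBRBRBBBBR]  L=[-2 -7/4 -27/16 -53/32 -105/64 -209/128]  R=[-417/256 -13/8 -3/2 -1 0]  = -835/512
val_12 [RRBRBRBBBBRB]  L=[-2 -7/4 -27/16 -53/32 -105/64 -209/128 -835/512]  R=[-417/256 -13/8 -3/2 -1 0]  = -1669/1024
val_13 [RRBRBRBBBBRBR]  L=[-2 -7/4 -27/16 -53/32 -105/64 -209/128 -835/512]  R=[-1669/1024 -417/256 -13/8 -3/2 -1 0]  = -3339/2048
val_14 [RRBRBRBBBBRBRB]  L=[-2 -7/4 -27/16 -53/32 -105/64 -209/128 -835/512 -3339/2048]  R=[-1669/1024 -417/256 -13/8 -3/2 -1 0]  = -6677/4096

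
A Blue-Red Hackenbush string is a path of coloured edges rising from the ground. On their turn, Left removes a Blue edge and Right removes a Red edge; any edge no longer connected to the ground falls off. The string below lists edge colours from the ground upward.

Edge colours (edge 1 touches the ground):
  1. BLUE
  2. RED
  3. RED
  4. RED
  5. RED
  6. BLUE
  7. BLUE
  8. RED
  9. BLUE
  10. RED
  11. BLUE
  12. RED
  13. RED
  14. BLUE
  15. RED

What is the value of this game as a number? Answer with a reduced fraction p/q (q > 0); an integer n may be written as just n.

1 of 15 · B · max L 0 · min R +∞ ⇒ 1
2 of 15 · BR · max L 0 · min R 1 ⇒ 1/2
3 of 15 · BRR · max L 0 · min R 1/2 ⇒ 1/4
4 of 15 · BRRR · max L 0 · min R 1/4 ⇒ 1/8
5 of 15 · BRRRR · max L 0 · min R 1/8 ⇒ 1/16
6 of 15 · BRRRRB · max L 1/16 · min R 1/8 ⇒ 3/32
7 of 15 · BRRRRBB · max L 3/32 · min R 1/8 ⇒ 7/64
8 of 15 · BRRRRBBR · max L 3/32 · min R 7/64 ⇒ 13/128
9 of 15 · BRRRRBBRB · max L 13/128 · min R 7/64 ⇒ 27/256
10 of 15 · BRRRRBBRBR · max L 13/128 · min R 27/256 ⇒ 53/512
11 of 15 · BRRRRBBRBRB · max L 53/512 · min R 27/256 ⇒ 107/1024
12 of 15 · BRRRRBBRBRBR · max L 53/512 · min R 107/1024 ⇒ 213/2048
13 of 15 · BRRRRBBRBRBRR · max L 53/512 · min R 213/2048 ⇒ 425/4096
14 of 15 · BRRRRBBRBRBRRB · max L 425/4096 · min R 213/2048 ⇒ 851/8192
15 of 15 · BRRRRBBRBRBRRBR · max L 425/4096 · min R 851/8192 ⇒ 1701/16384

1701/16384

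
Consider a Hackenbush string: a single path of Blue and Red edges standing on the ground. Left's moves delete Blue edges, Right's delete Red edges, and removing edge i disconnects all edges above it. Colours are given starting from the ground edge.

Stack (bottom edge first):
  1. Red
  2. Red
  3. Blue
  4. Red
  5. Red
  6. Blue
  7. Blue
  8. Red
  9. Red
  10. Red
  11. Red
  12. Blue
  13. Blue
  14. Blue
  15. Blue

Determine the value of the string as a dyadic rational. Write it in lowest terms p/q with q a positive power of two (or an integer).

edge 1 of 15 (Red): { none | 0 } — -1
edge 2 of 15 (Red): { none | -1,0 } — -2
edge 3 of 15 (Blue): { -2 | -1,0 } — -3/2
edge 4 of 15 (Red): { -2 | -3/2,-1,0 } — -7/4
edge 5 of 15 (Red): { -2 | -7/4,-3/2,-1,0 } — -15/8
edge 6 of 15 (Blue): { -2,-15/8 | -7/4,-3/2,-1,0 } — -29/16
edge 7 of 15 (Blue): { -2,-15/8,-29/16 | -7/4,-3/2,-1,0 } — -57/32
edge 8 of 15 (Red): { -2,-15/8,-29/16 | -57/32,-7/4,-3/2,-1,0 } — -115/64
edge 9 of 15 (Red): { -2,-15/8,-29/16 | -115/64,-57/32,-7/4,-3/2,-1,0 } — -231/128
edge 10 of 15 (Red): { -2,-15/8,-29/16 | -231/128,-115/64,-57/32,-7/4,-3/2,-1,0 } — -463/256
edge 11 of 15 (Red): { -2,-15/8,-29/16 | -463/256,-231/128,-115/64,-57/32,-7/4,-3/2,-1,0 } — -927/512
edge 12 of 15 (Blue): { -2,-15/8,-29/16,-927/512 | -463/256,-231/128,-115/64,-57/32,-7/4,-3/2,-1,0 } — -1853/1024
edge 13 of 15 (Blue): { -2,-15/8,-29/16,-927/512,-1853/1024 | -463/256,-231/128,-115/64,-57/32,-7/4,-3/2,-1,0 } — -3705/2048
edge 14 of 15 (Blue): { -2,-15/8,-29/16,-927/512,-1853/1024,-3705/2048 | -463/256,-231/128,-115/64,-57/32,-7/4,-3/2,-1,0 } — -7409/4096
edge 15 of 15 (Blue): { -2,-15/8,-29/16,-927/512,-1853/1024,-3705/2048,-7409/4096 | -463/256,-231/128,-115/64,-57/32,-7/4,-3/2,-1,0 } — -14817/8192

-14817/8192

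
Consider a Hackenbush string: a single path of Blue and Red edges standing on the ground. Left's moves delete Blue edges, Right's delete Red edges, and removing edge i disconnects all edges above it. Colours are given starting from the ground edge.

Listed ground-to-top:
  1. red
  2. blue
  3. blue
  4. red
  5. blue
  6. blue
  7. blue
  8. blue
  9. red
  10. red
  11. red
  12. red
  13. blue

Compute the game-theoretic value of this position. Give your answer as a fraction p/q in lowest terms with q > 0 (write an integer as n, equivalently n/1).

-1085/4096

Recurse on prefixes of the 13-edge string red blue blue red blue blue blue blue red red red red blue:
r: Left { ∅ }, Right { 0 } so simplest -1
rb: Left { -1 }, Right { 0 } so simplest -1/2
rbb: Left { -1, -1/2 }, Right { 0 } so simplest -1/4
rbbr: Left { -1, -1/2 }, Right { -1/4, 0 } so simplest -3/8
rbbrb: Left { -1, -1/2, -3/8 }, Right { -1/4, 0 } so simplest -5/16
rbbrbb: Left { -1, -1/2, -3/8, -5/16 }, Right { -1/4, 0 } so simplest -9/32
rbbrbbb: Left { -1, -1/2, -3/8, -5/16, -9/32 }, Right { -1/4, 0 } so simplest -17/64
rbbrbbbb: Left { -1, -1/2, -3/8, -5/16, -9/32, -17/64 }, Right { -1/4, 0 } so simplest -33/128
rbbrbbbbr: Left { -1, -1/2, -3/8, -5/16, -9/32, -17/64 }, Right { -33/128, -1/4, 0 } so simplest -67/256
rbbrbbbbrr: Left { -1, -1/2, -3/8, -5/16, -9/32, -17/64 }, Right { -67/256, -33/128, -1/4, 0 } so simplest -135/512
rbbrbbbbrrr: Left { -1, -1/2, -3/8, -5/16, -9/32, -17/64 }, Right { -135/512, -67/256, -33/128, -1/4, 0 } so simplest -271/1024
rbbrbbbbrrrr: Left { -1, -1/2, -3/8, -5/16, -9/32, -17/64 }, Right { -271/1024, -135/512, -67/256, -33/128, -1/4, 0 } so simplest -543/2048
rbbrbbbbrrrrb: Left { -1, -1/2, -3/8, -5/16, -9/32, -17/64, -543/2048 }, Right { -271/1024, -135/512, -67/256, -33/128, -1/4, 0 } so simplest -1085/4096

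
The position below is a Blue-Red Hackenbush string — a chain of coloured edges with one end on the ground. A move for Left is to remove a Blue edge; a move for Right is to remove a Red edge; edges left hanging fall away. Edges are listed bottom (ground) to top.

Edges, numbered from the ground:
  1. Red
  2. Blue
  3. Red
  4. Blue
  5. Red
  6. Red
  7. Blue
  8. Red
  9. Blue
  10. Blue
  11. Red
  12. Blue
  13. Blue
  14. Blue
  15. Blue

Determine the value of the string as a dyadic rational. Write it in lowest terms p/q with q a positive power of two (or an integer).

-11553/16384

Build value(s[:k]) for k = 1..15, string s = Red Blue Red Blue Red Red Blue Red Blue Blue Red Blue Blue Blue Blue.
R: Left {  }, Right { 0 } = simplest -1
RB: Left { -1 }, Right { 0 } = simplest -1/2
RBR: Left { -1 }, Right { -1/2 0 } = simplest -3/4
RBRB: Left { -1 -3/4 }, Right { -1/2 0 } = simplest -5/8
RBRBR: Left { -1 -3/4 }, Right { -5/8 -1/2 0 } = simplest -11/16
RBRBRR: Left { -1 -3/4 }, Right { -11/16 -5/8 -1/2 0 } = simplest -23/32
RBRBRRB: Left { -1 -3/4 -23/32 }, Right { -11/16 -5/8 -1/2 0 } = simplest -45/64
RBRBRRBR: Left { -1 -3/4 -23/32 }, Right { -45/64 -11/16 -5/8 -1/2 0 } = simplest -91/128
RBRBRRBRB: Left { -1 -3/4 -23/32 -91/128 }, Right { -45/64 -11/16 -5/8 -1/2 0 } = simplest -181/256
RBRBRRBRBB: Left { -1 -3/4 -23/32 -91/128 -181/256 }, Right { -45/64 -11/16 -5/8 -1/2 0 } = simplest -361/512
RBRBRRBRBBR: Left { -1 -3/4 -23/32 -91/128 -181/256 }, Right { -361/512 -45/64 -11/16 -5/8 -1/2 0 } = simplest -723/1024
RBRBRRBRBBRB: Left { -1 -3/4 -23/32 -91/128 -181/256 -723/1024 }, Right { -361/512 -45/64 -11/16 -5/8 -1/2 0 } = simplest -1445/2048
RBRBRRBRBBRBB: Left { -1 -3/4 -23/32 -91/128 -181/256 -723/1024 -1445/2048 }, Right { -361/512 -45/64 -11/16 -5/8 -1/2 0 } = simplest -2889/4096
RBRBRRBRBBRBBB: Left { -1 -3/4 -23/32 -91/128 -181/256 -723/1024 -1445/2048 -2889/4096 }, Right { -361/512 -45/64 -11/16 -5/8 -1/2 0 } = simplest -5777/8192
RBRBRRBRBBRBBBB: Left { -1 -3/4 -23/32 -91/128 -181/256 -723/1024 -1445/2048 -2889/4096 -5777/8192 }, Right { -361/512 -45/64 -11/16 -5/8 -1/2 0 } = simplest -11553/16384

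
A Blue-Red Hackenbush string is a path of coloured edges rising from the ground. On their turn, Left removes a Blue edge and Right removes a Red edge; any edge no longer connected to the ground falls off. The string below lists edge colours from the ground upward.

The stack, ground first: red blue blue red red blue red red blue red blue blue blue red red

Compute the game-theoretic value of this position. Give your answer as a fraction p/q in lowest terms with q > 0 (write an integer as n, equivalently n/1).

G(r) = {  | 0 } — -1
G(rb) = { -1 | 0 } — -1/2
G(rbb) = { -1, -1/2 | 0 } — -1/4
G(rbbr) = { -1, -1/2 | -1/4, 0 } — -3/8
G(rbbrr) = { -1, -1/2 | -3/8, -1/4, 0 } — -7/16
G(rbbrrb) = { -1, -1/2, -7/16 | -3/8, -1/4, 0 } — -13/32
G(rbbrrbr) = { -1, -1/2, -7/16 | -13/32, -3/8, -1/4, 0 } — -27/64
G(rbbrrbrr) = { -1, -1/2, -7/16 | -27/64, -13/32, -3/8, -1/4, 0 } — -55/128
G(rbbrrbrrb) = { -1, -1/2, -7/16, -55/128 | -27/64, -13/32, -3/8, -1/4, 0 } — -109/256
G(rbbrrbrrbr) = { -1, -1/2, -7/16, -55/128 | -109/256, -27/64, -13/32, -3/8, -1/4, 0 } — -219/512
G(rbbrrbrrbrb) = { -1, -1/2, -7/16, -55/128, -219/512 | -109/256, -27/64, -13/32, -3/8, -1/4, 0 } — -437/1024
G(rbbrrbrrbrbb) = { -1, -1/2, -7/16, -55/128, -219/512, -437/1024 | -109/256, -27/64, -13/32, -3/8, -1/4, 0 } — -873/2048
G(rbbrrbrrbrbbb) = { -1, -1/2, -7/16, -55/128, -219/512, -437/1024, -873/2048 | -109/256, -27/64, -13/32, -3/8, -1/4, 0 } — -1745/4096
G(rbbrrbrrbrbbbr) = { -1, -1/2, -7/16, -55/128, -219/512, -437/1024, -873/2048 | -1745/4096, -109/256, -27/64, -13/32, -3/8, -1/4, 0 } — -3491/8192
G(rbbrrbrrbrbbbrr) = { -1, -1/2, -7/16, -55/128, -219/512, -437/1024, -873/2048 | -3491/8192, -1745/4096, -109/256, -27/64, -13/32, -3/8, -1/4, 0 } — -6983/16384

-6983/16384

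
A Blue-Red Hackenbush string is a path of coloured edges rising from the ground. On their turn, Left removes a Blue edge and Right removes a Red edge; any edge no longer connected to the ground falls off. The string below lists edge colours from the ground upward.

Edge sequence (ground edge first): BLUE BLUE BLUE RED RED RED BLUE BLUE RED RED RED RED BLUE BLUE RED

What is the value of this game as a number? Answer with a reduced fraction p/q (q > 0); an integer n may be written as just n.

8973/4096

Build g(s[:k]) for k = 1..15, string s = BLUE BLUE BLUE RED RED RED BLUE BLUE RED RED RED RED BLUE BLUE RED.
g(B) = { 0 | · } => 1
g(BB) = { 0, 1 | · } => 2
g(BBB) = { 0, 1, 2 | · } => 3
g(BBBR) = { 0, 1, 2 | 3 } => 5/2
g(BBBRR) = { 0, 1, 2 | 5/2, 3 } => 9/4
g(BBBRRR) = { 0, 1, 2 | 9/4, 5/2, 3 } => 17/8
g(BBBRRRB) = { 0, 1, 2, 17/8 | 9/4, 5/2, 3 } => 35/16
g(BBBRRRBB) = { 0, 1, 2, 17/8, 35/16 | 9/4, 5/2, 3 } => 71/32
g(BBBRRRBBR) = { 0, 1, 2, 17/8, 35/16 | 71/32, 9/4, 5/2, 3 } => 141/64
g(BBBRRRBBRR) = { 0, 1, 2, 17/8, 35/16 | 141/64, 71/32, 9/4, 5/2, 3 } => 281/128
g(BBBRRRBBRRR) = { 0, 1, 2, 17/8, 35/16 | 281/128, 141/64, 71/32, 9/4, 5/2, 3 } => 561/256
g(BBBRRRBBRRRR) = { 0, 1, 2, 17/8, 35/16 | 561/256, 281/128, 141/64, 71/32, 9/4, 5/2, 3 } => 1121/512
g(BBBRRRBBRRRRB) = { 0, 1, 2, 17/8, 35/16, 1121/512 | 561/256, 281/128, 141/64, 71/32, 9/4, 5/2, 3 } => 2243/1024
g(BBBRRRBBRRRRBB) = { 0, 1, 2, 17/8, 35/16, 1121/512, 2243/1024 | 561/256, 281/128, 141/64, 71/32, 9/4, 5/2, 3 } => 4487/2048
g(BBBRRRBBRRRRBBR) = { 0, 1, 2, 17/8, 35/16, 1121/512, 2243/1024 | 4487/2048, 561/256, 281/128, 141/64, 71/32, 9/4, 5/2, 3 } => 8973/4096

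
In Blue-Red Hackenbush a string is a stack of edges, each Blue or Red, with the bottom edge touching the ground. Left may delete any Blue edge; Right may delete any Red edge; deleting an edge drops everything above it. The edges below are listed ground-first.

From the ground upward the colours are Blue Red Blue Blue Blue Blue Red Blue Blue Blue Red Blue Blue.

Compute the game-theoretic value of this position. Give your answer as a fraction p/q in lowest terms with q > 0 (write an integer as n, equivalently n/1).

3959/4096

value_1 [B]  L=[0]  R=[·]  so 1
value_2 [BR]  L=[0]  R=[1]  so 1/2
value_3 [BRB]  L=[0 1/2]  R=[1]  so 3/4
value_4 [BRBB]  L=[0 1/2 3/4]  R=[1]  so 7/8
value_5 [BRBBB]  L=[0 1/2 3/4 7/8]  R=[1]  so 15/16
value_6 [BRBBBB]  L=[0 1/2 3/4 7/8 15/16]  R=[1]  so 31/32
value_7 [BRBBBBR]  L=[0 1/2 3/4 7/8 15/16]  R=[31/32 1]  so 61/64
value_8 [BRBBBBRB]  L=[0 1/2 3/4 7/8 15/16 61/64]  R=[31/32 1]  so 123/128
value_9 [BRBBBBRBB]  L=[0 1/2 3/4 7/8 15/16 61/64 123/128]  R=[31/32 1]  so 247/256
value_10 [BRBBBBRBBB]  L=[0 1/2 3/4 7/8 15/16 61/64 123/128 247/256]  R=[31/32 1]  so 495/512
value_11 [BRBBBBRBBBR]  L=[0 1/2 3/4 7/8 15/16 61/64 123/128 247/256]  R=[495/512 31/32 1]  so 989/1024
value_12 [BRBBBBRBBBRB]  L=[0 1/2 3/4 7/8 15/16 61/64 123/128 247/256 989/1024]  R=[495/512 31/32 1]  so 1979/2048
value_13 [BRBBBBRBBBRBB]  L=[0 1/2 3/4 7/8 15/16 61/64 123/128 247/256 989/1024 1979/2048]  R=[495/512 31/32 1]  so 3959/4096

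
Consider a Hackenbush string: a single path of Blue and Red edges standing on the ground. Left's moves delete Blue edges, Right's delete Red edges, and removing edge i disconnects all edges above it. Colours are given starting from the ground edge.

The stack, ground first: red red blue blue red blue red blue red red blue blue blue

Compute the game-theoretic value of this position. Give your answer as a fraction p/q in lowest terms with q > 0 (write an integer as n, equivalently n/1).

Recurse on prefixes of the 13-edge string red red blue blue red blue red blue red red blue blue blue:
g(r) = { — | 0 } gives -1
g(rr) = { — | -1, 0 } gives -2
g(rrb) = { -2 | -1, 0 } gives -3/2
g(rrbb) = { -2, -3/2 | -1, 0 } gives -5/4
g(rrbbr) = { -2, -3/2 | -5/4, -1, 0 } gives -11/8
g(rrbbrb) = { -2, -3/2, -11/8 | -5/4, -1, 0 } gives -21/16
g(rrbbrbr) = { -2, -3/2, -11/8 | -21/16, -5/4, -1, 0 } gives -43/32
g(rrbbrbrb) = { -2, -3/2, -11/8, -43/32 | -21/16, -5/4, -1, 0 } gives -85/64
g(rrbbrbrbr) = { -2, -3/2, -11/8, -43/32 | -85/64, -21/16, -5/4, -1, 0 } gives -171/128
g(rrbbrbrbrr) = { -2, -3/2, -11/8, -43/32 | -171/128, -85/64, -21/16, -5/4, -1, 0 } gives -343/256
g(rrbbrbrbrrb) = { -2, -3/2, -11/8, -43/32, -343/256 | -171/128, -85/64, -21/16, -5/4, -1, 0 } gives -685/512
g(rrbbrbrbrrbb) = { -2, -3/2, -11/8, -43/32, -343/256, -685/512 | -171/128, -85/64, -21/16, -5/4, -1, 0 } gives -1369/1024
g(rrbbrbrbrrbbb) = { -2, -3/2, -11/8, -43/32, -343/256, -685/512, -1369/1024 | -171/128, -85/64, -21/16, -5/4, -1, 0 } gives -2737/2048

-2737/2048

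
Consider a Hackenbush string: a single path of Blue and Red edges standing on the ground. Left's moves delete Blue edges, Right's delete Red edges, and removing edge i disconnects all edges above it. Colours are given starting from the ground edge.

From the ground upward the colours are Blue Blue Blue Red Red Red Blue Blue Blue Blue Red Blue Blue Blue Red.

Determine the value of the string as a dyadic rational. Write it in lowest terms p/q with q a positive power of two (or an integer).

1 of 15 · B · max L 0 · min R +∞ -> 1
2 of 15 · BB · max L 1 · min R +∞ -> 2
3 of 15 · BBB · max L 2 · min R +∞ -> 3
4 of 15 · BBBR · max L 2 · min R 3 -> 5/2
5 of 15 · BBBRR · max L 2 · min R 5/2 -> 9/4
6 of 15 · BBBRRR · max L 2 · min R 9/4 -> 17/8
7 of 15 · BBBRRRB · max L 17/8 · min R 9/4 -> 35/16
8 of 15 · BBBRRRBB · max L 35/16 · min R 9/4 -> 71/32
9 of 15 · BBBRRRBBB · max L 71/32 · min R 9/4 -> 143/64
10 of 15 · BBBRRRBBBB · max L 143/64 · min R 9/4 -> 287/128
11 of 15 · BBBRRRBBBBR · max L 143/64 · min R 287/128 -> 573/256
12 of 15 · BBBRRRBBBBRB · max L 573/256 · min R 287/128 -> 1147/512
13 of 15 · BBBRRRBBBBRBB · max L 1147/512 · min R 287/128 -> 2295/1024
14 of 15 · BBBRRRBBBBRBBB · max L 2295/1024 · min R 287/128 -> 4591/2048
15 of 15 · BBBRRRBBBBRBBBR · max L 2295/1024 · min R 4591/2048 -> 9181/4096

9181/4096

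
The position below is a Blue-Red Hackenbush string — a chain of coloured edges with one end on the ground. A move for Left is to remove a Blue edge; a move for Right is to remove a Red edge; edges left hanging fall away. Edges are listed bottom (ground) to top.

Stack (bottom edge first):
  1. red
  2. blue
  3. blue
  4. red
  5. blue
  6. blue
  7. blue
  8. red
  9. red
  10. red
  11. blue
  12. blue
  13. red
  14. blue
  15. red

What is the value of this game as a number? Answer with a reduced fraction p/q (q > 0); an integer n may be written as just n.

-4555/16384

G(r) = {  | 0 } so -1
G(rb) = { -1 | 0 } so -1/2
G(rbb) = { -1 -1/2 | 0 } so -1/4
G(rbbr) = { -1 -1/2 | -1/4 0 } so -3/8
G(rbbrb) = { -1 -1/2 -3/8 | -1/4 0 } so -5/16
G(rbbrbb) = { -1 -1/2 -3/8 -5/16 | -1/4 0 } so -9/32
G(rbbrbbb) = { -1 -1/2 -3/8 -5/16 -9/32 | -1/4 0 } so -17/64
G(rbbrbbbr) = { -1 -1/2 -3/8 -5/16 -9/32 | -17/64 -1/4 0 } so -35/128
G(rbbrbbbrr) = { -1 -1/2 -3/8 -5/16 -9/32 | -35/128 -17/64 -1/4 0 } so -71/256
G(rbbrbbbrrr) = { -1 -1/2 -3/8 -5/16 -9/32 | -71/256 -35/128 -17/64 -1/4 0 } so -143/512
G(rbbrbbbrrrb) = { -1 -1/2 -3/8 -5/16 -9/32 -143/512 | -71/256 -35/128 -17/64 -1/4 0 } so -285/1024
G(rbbrbbbrrrbb) = { -1 -1/2 -3/8 -5/16 -9/32 -143/512 -285/1024 | -71/256 -35/128 -17/64 -1/4 0 } so -569/2048
G(rbbrbbbrrrbbr) = { -1 -1/2 -3/8 -5/16 -9/32 -143/512 -285/1024 | -569/2048 -71/256 -35/128 -17/64 -1/4 0 } so -1139/4096
G(rbbrbbbrrrbbrb) = { -1 -1/2 -3/8 -5/16 -9/32 -143/512 -285/1024 -1139/4096 | -569/2048 -71/256 -35/128 -17/64 -1/4 0 } so -2277/8192
G(rbbrbbbrrrbbrbr) = { -1 -1/2 -3/8 -5/16 -9/32 -143/512 -285/1024 -1139/4096 | -2277/8192 -569/2048 -71/256 -35/128 -17/64 -1/4 0 } so -4555/16384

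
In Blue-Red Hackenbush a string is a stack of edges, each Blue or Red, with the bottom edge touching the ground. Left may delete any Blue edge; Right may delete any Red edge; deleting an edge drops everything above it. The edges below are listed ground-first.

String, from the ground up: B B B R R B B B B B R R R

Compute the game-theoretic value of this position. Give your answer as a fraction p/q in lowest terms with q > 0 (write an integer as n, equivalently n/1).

v(B) = { 0 | none } — 1
v(BB) = { 0, 1 | none } — 2
v(BBB) = { 0, 1, 2 | none } — 3
v(BBBR) = { 0, 1, 2 | 3 } — 5/2
v(BBBRR) = { 0, 1, 2 | 5/2, 3 } — 9/4
v(BBBRRB) = { 0, 1, 2, 9/4 | 5/2, 3 } — 19/8
v(BBBRRBB) = { 0, 1, 2, 9/4, 19/8 | 5/2, 3 } — 39/16
v(BBBRRBBB) = { 0, 1, 2, 9/4, 19/8, 39/16 | 5/2, 3 } — 79/32
v(BBBRRBBBB) = { 0, 1, 2, 9/4, 19/8, 39/16, 79/32 | 5/2, 3 } — 159/64
v(BBBRRBBBBB) = { 0, 1, 2, 9/4, 19/8, 39/16, 79/32, 159/64 | 5/2, 3 } — 319/128
v(BBBRRBBBBBR) = { 0, 1, 2, 9/4, 19/8, 39/16, 79/32, 159/64 | 319/128, 5/2, 3 } — 637/256
v(BBBRRBBBBBRR) = { 0, 1, 2, 9/4, 19/8, 39/16, 79/32, 159/64 | 637/256, 319/128, 5/2, 3 } — 1273/512
v(BBBRRBBBBBRRR) = { 0, 1, 2, 9/4, 19/8, 39/16, 79/32, 159/64 | 1273/512, 637/256, 319/128, 5/2, 3 } — 2545/1024

2545/1024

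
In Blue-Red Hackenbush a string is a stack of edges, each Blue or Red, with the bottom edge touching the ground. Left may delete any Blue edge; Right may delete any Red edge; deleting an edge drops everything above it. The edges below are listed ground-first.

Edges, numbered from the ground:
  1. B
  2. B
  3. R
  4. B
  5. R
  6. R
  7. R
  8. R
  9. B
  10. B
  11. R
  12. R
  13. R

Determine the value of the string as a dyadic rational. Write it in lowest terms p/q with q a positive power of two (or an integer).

3121/2048

edge 1 of 13 (B): { 0 | — } — 1
edge 2 of 13 (B): { 0,1 | — } — 2
edge 3 of 13 (R): { 0,1 | 2 } — 3/2
edge 4 of 13 (B): { 0,1,3/2 | 2 } — 7/4
edge 5 of 13 (R): { 0,1,3/2 | 7/4,2 } — 13/8
edge 6 of 13 (R): { 0,1,3/2 | 13/8,7/4,2 } — 25/16
edge 7 of 13 (R): { 0,1,3/2 | 25/16,13/8,7/4,2 } — 49/32
edge 8 of 13 (R): { 0,1,3/2 | 49/32,25/16,13/8,7/4,2 } — 97/64
edge 9 of 13 (B): { 0,1,3/2,97/64 | 49/32,25/16,13/8,7/4,2 } — 195/128
edge 10 of 13 (B): { 0,1,3/2,97/64,195/128 | 49/32,25/16,13/8,7/4,2 } — 391/256
edge 11 of 13 (R): { 0,1,3/2,97/64,195/128 | 391/256,49/32,25/16,13/8,7/4,2 } — 781/512
edge 12 of 13 (R): { 0,1,3/2,97/64,195/128 | 781/512,391/256,49/32,25/16,13/8,7/4,2 } — 1561/1024
edge 13 of 13 (R): { 0,1,3/2,97/64,195/128 | 1561/1024,781/512,391/256,49/32,25/16,13/8,7/4,2 } — 3121/2048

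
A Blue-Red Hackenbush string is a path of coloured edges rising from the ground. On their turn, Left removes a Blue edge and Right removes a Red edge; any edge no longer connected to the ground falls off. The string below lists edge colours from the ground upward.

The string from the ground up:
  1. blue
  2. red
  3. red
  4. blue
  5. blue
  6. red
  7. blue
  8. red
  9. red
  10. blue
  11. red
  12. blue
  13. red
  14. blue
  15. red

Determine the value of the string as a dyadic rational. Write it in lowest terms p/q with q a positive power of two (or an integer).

G_1 [b]  L=[0]  R=[none]  → 1
G_2 [br]  L=[0]  R=[1]  → 1/2
G_3 [brr]  L=[0]  R=[1/2,1]  → 1/4
G_4 [brrb]  L=[0,1/4]  R=[1/2,1]  → 3/8
G_5 [brrbb]  L=[0,1/4,3/8]  R=[1/2,1]  → 7/16
G_6 [brrbbr]  L=[0,1/4,3/8]  R=[7/16,1/2,1]  → 13/32
G_7 [brrbbrb]  L=[0,1/4,3/8,13/32]  R=[7/16,1/2,1]  → 27/64
G_8 [brrbbrbr]  L=[0,1/4,3/8,13/32]  R=[27/64,7/16,1/2,1]  → 53/128
G_9 [brrbbrbrr]  L=[0,1/4,3/8,13/32]  R=[53/128,27/64,7/16,1/2,1]  → 105/256
G_10 [brrbbrbrrb]  L=[0,1/4,3/8,13/32,105/256]  R=[53/128,27/64,7/16,1/2,1]  → 211/512
G_11 [brrbbrbrrbr]  L=[0,1/4,3/8,13/32,105/256]  R=[211/512,53/128,27/64,7/16,1/2,1]  → 421/1024
G_12 [brrbbrbrrbrb]  L=[0,1/4,3/8,13/32,105/256,421/1024]  R=[211/512,53/128,27/64,7/16,1/2,1]  → 843/2048
G_13 [brrbbrbrrbrbr]  L=[0,1/4,3/8,13/32,105/256,421/1024]  R=[843/2048,211/512,53/128,27/64,7/16,1/2,1]  → 1685/4096
G_14 [brrbbrbrrbrbrb]  L=[0,1/4,3/8,13/32,105/256,421/1024,1685/4096]  R=[843/2048,211/512,53/128,27/64,7/16,1/2,1]  → 3371/8192
G_15 [brrbbrbrrbrbrbr]  L=[0,1/4,3/8,13/32,105/256,421/1024,1685/4096]  R=[3371/8192,843/2048,211/512,53/128,27/64,7/16,1/2,1]  → 6741/16384

6741/16384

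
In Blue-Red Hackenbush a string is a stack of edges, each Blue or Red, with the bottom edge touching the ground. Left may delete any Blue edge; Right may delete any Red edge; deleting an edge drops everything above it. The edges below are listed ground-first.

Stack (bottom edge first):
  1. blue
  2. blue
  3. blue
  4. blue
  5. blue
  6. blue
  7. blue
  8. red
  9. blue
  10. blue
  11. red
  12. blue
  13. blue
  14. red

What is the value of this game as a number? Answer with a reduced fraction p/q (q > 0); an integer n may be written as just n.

877/128

b: Left { 0 }, Right {  } gives simplest 1
bb: Left { 0,1 }, Right {  } gives simplest 2
bbb: Left { 0,1,2 }, Right {  } gives simplest 3
bbbb: Left { 0,1,2,3 }, Right {  } gives simplest 4
bbbbb: Left { 0,1,2,3,4 }, Right {  } gives simplest 5
bbbbbb: Left { 0,1,2,3,4,5 }, Right {  } gives simplest 6
bbbbbbb: Left { 0,1,2,3,4,5,6 }, Right {  } gives simplest 7
bbbbbbbr: Left { 0,1,2,3,4,5,6 }, Right { 7 } gives simplest 13/2
bbbbbbbrb: Left { 0,1,2,3,4,5,6,13/2 }, Right { 7 } gives simplest 27/4
bbbbbbbrbb: Left { 0,1,2,3,4,5,6,13/2,27/4 }, Right { 7 } gives simplest 55/8
bbbbbbbrbbr: Left { 0,1,2,3,4,5,6,13/2,27/4 }, Right { 55/8,7 } gives simplest 109/16
bbbbbbbrbbrb: Left { 0,1,2,3,4,5,6,13/2,27/4,109/16 }, Right { 55/8,7 } gives simplest 219/32
bbbbbbbrbbrbb: Left { 0,1,2,3,4,5,6,13/2,27/4,109/16,219/32 }, Right { 55/8,7 } gives simplest 439/64
bbbbbbbrbbrbbr: Left { 0,1,2,3,4,5,6,13/2,27/4,109/16,219/32 }, Right { 439/64,55/8,7 } gives simplest 877/128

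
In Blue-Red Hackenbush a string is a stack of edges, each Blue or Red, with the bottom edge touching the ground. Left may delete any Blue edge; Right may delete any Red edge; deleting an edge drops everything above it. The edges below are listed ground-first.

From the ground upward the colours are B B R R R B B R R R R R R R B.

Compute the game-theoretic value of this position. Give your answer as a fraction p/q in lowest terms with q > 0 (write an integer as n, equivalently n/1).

9731/8192

Recurse on prefixes of the 15-edge string B B R R R B B R R R R R R R B:
B: Left { 0 }, Right {  } so simplest 1
BB: Left { 0 1 }, Right {  } so simplest 2
BBR: Left { 0 1 }, Right { 2 } so simplest 3/2
BBRR: Left { 0 1 }, Right { 3/2 2 } so simplest 5/4
BBRRR: Left { 0 1 }, Right { 5/4 3/2 2 } so simplest 9/8
BBRRRB: Left { 0 1 9/8 }, Right { 5/4 3/2 2 } so simplest 19/16
BBRRRBB: Left { 0 1 9/8 19/16 }, Right { 5/4 3/2 2 } so simplest 39/32
BBRRRBBR: Left { 0 1 9/8 19/16 }, Right { 39/32 5/4 3/2 2 } so simplest 77/64
BBRRRBBRR: Left { 0 1 9/8 19/16 }, Right { 77/64 39/32 5/4 3/2 2 } so simplest 153/128
BBRRRBBRRR: Left { 0 1 9/8 19/16 }, Right { 153/128 77/64 39/32 5/4 3/2 2 } so simplest 305/256
BBRRRBBRRRR: Left { 0 1 9/8 19/16 }, Right { 305/256 153/128 77/64 39/32 5/4 3/2 2 } so simplest 609/512
BBRRRBBRRRRR: Left { 0 1 9/8 19/16 }, Right { 609/512 305/256 153/128 77/64 39/32 5/4 3/2 2 } so simplest 1217/1024
BBRRRBBRRRRRR: Left { 0 1 9/8 19/16 }, Right { 1217/1024 609/512 305/256 153/128 77/64 39/32 5/4 3/2 2 } so simplest 2433/2048
BBRRRBBRRRRRRR: Left { 0 1 9/8 19/16 }, Right { 2433/2048 1217/1024 609/512 305/256 153/128 77/64 39/32 5/4 3/2 2 } so simplest 4865/4096
BBRRRBBRRRRRRRB: Left { 0 1 9/8 19/16 4865/4096 }, Right { 2433/2048 1217/1024 609/512 305/256 153/128 77/64 39/32 5/4 3/2 2 } so simplest 9731/8192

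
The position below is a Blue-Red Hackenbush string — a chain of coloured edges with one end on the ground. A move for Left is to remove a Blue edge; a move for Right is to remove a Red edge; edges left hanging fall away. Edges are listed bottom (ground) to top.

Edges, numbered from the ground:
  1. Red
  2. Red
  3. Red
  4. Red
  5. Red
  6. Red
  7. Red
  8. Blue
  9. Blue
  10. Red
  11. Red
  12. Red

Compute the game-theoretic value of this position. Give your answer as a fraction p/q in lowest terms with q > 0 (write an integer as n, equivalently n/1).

-207/32

R: Left { none }, Right { 0 } so simplest -1
RR: Left { none }, Right { -1 0 } so simplest -2
RRR: Left { none }, Right { -2 -1 0 } so simplest -3
RRRR: Left { none }, Right { -3 -2 -1 0 } so simplest -4
RRRRR: Left { none }, Right { -4 -3 -2 -1 0 } so simplest -5
RRRRRR: Left { none }, Right { -5 -4 -3 -2 -1 0 } so simplest -6
RRRRRRR: Left { none }, Right { -6 -5 -4 -3 -2 -1 0 } so simplest -7
RRRRRRRB: Left { -7 }, Right { -6 -5 -4 -3 -2 -1 0 } so simplest -13/2
RRRRRRRBB: Left { -7 -13/2 }, Right { -6 -5 -4 -3 -2 -1 0 } so simplest -25/4
RRRRRRRBBR: Left { -7 -13/2 }, Right { -25/4 -6 -5 -4 -3 -2 -1 0 } so simplest -51/8
RRRRRRRBBRR: Left { -7 -13/2 }, Right { -51/8 -25/4 -6 -5 -4 -3 -2 -1 0 } so simplest -103/16
RRRRRRRBBRRR: Left { -7 -13/2 }, Right { -103/16 -51/8 -25/4 -6 -5 -4 -3 -2 -1 0 } so simplest -207/32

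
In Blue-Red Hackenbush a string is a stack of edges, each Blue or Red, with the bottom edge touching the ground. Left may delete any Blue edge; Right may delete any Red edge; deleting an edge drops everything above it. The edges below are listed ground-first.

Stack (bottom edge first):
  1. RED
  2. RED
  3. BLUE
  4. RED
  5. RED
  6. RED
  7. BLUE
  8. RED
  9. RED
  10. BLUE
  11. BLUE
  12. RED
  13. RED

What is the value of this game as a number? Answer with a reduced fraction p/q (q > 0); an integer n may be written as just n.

-3943/2048

R: Left { ∅ }, Right { 0 } → simplest -1
RR: Left { ∅ }, Right { -1; 0 } → simplest -2
RRB: Left { -2 }, Right { -1; 0 } → simplest -3/2
RRBR: Left { -2 }, Right { -3/2; -1; 0 } → simplest -7/4
RRBRR: Left { -2 }, Right { -7/4; -3/2; -1; 0 } → simplest -15/8
RRBRRR: Left { -2 }, Right { -15/8; -7/4; -3/2; -1; 0 } → simplest -31/16
RRBRRRB: Left { -2; -31/16 }, Right { -15/8; -7/4; -3/2; -1; 0 } → simplest -61/32
RRBRRRBR: Left { -2; -31/16 }, Right { -61/32; -15/8; -7/4; -3/2; -1; 0 } → simplest -123/64
RRBRRRBRR: Left { -2; -31/16 }, Right { -123/64; -61/32; -15/8; -7/4; -3/2; -1; 0 } → simplest -247/128
RRBRRRBRRB: Left { -2; -31/16; -247/128 }, Right { -123/64; -61/32; -15/8; -7/4; -3/2; -1; 0 } → simplest -493/256
RRBRRRBRRBB: Left { -2; -31/16; -247/128; -493/256 }, Right { -123/64; -61/32; -15/8; -7/4; -3/2; -1; 0 } → simplest -985/512
RRBRRRBRRBBR: Left { -2; -31/16; -247/128; -493/256 }, Right { -985/512; -123/64; -61/32; -15/8; -7/4; -3/2; -1; 0 } → simplest -1971/1024
RRBRRRBRRBBRR: Left { -2; -31/16; -247/128; -493/256 }, Right { -1971/1024; -985/512; -123/64; -61/32; -15/8; -7/4; -3/2; -1; 0 } → simplest -3943/2048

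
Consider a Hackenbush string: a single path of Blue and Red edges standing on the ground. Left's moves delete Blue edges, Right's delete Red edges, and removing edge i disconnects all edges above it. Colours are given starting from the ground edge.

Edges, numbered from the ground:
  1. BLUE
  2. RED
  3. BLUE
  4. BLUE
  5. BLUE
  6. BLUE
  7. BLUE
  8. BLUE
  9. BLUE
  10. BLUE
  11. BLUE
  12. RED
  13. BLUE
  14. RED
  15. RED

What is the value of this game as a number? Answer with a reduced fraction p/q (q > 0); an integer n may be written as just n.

16361/16384

Prefix values for BLUE RED BLUE BLUE BLUE BLUE BLUE BLUE BLUE BLUE BLUE RED BLUE RED RED via {L|R} + simplicity:
1 of 15 · B · max L 0 · min R +∞ => 1
2 of 15 · BR · max L 0 · min R 1 => 1/2
3 of 15 · BRB · max L 1/2 · min R 1 => 3/4
4 of 15 · BRBB · max L 3/4 · min R 1 => 7/8
5 of 15 · BRBBB · max L 7/8 · min R 1 => 15/16
6 of 15 · BRBBBB · max L 15/16 · min R 1 => 31/32
7 of 15 · BRBBBBB · max L 31/32 · min R 1 => 63/64
8 of 15 · BRBBBBBB · max L 63/64 · min R 1 => 127/128
9 of 15 · BRBBBBBBB · max L 127/128 · min R 1 => 255/256
10 of 15 · BRBBBBBBBB · max L 255/256 · min R 1 => 511/512
11 of 15 · BRBBBBBBBBB · max L 511/512 · min R 1 => 1023/1024
12 of 15 · BRBBBBBBBBBR · max L 511/512 · min R 1023/1024 => 2045/2048
13 of 15 · BRBBBBBBBBBRB · max L 2045/2048 · min R 1023/1024 => 4091/4096
14 of 15 · BRBBBBBBBBBRBR · max L 2045/2048 · min R 4091/4096 => 8181/8192
15 of 15 · BRBBBBBBBBBRBRR · max L 2045/2048 · min R 8181/8192 => 16361/16384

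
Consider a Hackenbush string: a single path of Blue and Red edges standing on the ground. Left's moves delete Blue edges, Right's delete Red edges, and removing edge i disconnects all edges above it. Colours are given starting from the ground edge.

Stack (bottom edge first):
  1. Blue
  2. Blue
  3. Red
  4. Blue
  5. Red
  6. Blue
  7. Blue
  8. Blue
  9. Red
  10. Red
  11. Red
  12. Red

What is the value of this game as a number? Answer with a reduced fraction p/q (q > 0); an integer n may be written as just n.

1761/1024

value(B) = { 0 | — } → 1
value(BB) = { 0, 1 | — } → 2
value(BBR) = { 0, 1 | 2 } → 3/2
value(BBRB) = { 0, 1, 3/2 | 2 } → 7/4
value(BBRBR) = { 0, 1, 3/2 | 7/4, 2 } → 13/8
value(BBRBRB) = { 0, 1, 3/2, 13/8 | 7/4, 2 } → 27/16
value(BBRBRBB) = { 0, 1, 3/2, 13/8, 27/16 | 7/4, 2 } → 55/32
value(BBRBRBBB) = { 0, 1, 3/2, 13/8, 27/16, 55/32 | 7/4, 2 } → 111/64
value(BBRBRBBBR) = { 0, 1, 3/2, 13/8, 27/16, 55/32 | 111/64, 7/4, 2 } → 221/128
value(BBRBRBBBRR) = { 0, 1, 3/2, 13/8, 27/16, 55/32 | 221/128, 111/64, 7/4, 2 } → 441/256
value(BBRBRBBBRRR) = { 0, 1, 3/2, 13/8, 27/16, 55/32 | 441/256, 221/128, 111/64, 7/4, 2 } → 881/512
value(BBRBRBBBRRRR) = { 0, 1, 3/2, 13/8, 27/16, 55/32 | 881/512, 441/256, 221/128, 111/64, 7/4, 2 } → 1761/1024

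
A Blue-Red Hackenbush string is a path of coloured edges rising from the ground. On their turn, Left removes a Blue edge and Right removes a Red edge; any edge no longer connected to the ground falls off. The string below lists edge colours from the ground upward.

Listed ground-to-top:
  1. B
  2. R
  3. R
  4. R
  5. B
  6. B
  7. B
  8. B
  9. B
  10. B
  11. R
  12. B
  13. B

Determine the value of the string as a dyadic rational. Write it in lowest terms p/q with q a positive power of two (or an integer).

Build value(s[:k]) for k = 1..13, string s = B R R R B B B B B B R B B.
B: Left { 0 }, Right { ∅ } — simplest 1
BR: Left { 0 }, Right { 1 } — simplest 1/2
BRR: Left { 0 }, Right { 1/2, 1 } — simplest 1/4
BRRR: Left { 0 }, Right { 1/4, 1/2, 1 } — simplest 1/8
BRRRB: Left { 0, 1/8 }, Right { 1/4, 1/2, 1 } — simplest 3/16
BRRRBB: Left { 0, 1/8, 3/16 }, Right { 1/4, 1/2, 1 } — simplest 7/32
BRRRBBB: Left { 0, 1/8, 3/16, 7/32 }, Right { 1/4, 1/2, 1 } — simplest 15/64
BRRRBBBB: Left { 0, 1/8, 3/16, 7/32, 15/64 }, Right { 1/4, 1/2, 1 } — simplest 31/128
BRRRBBBBB: Left { 0, 1/8, 3/16, 7/32, 15/64, 31/128 }, Right { 1/4, 1/2, 1 } — simplest 63/256
BRRRBBBBBB: Left { 0, 1/8, 3/16, 7/32, 15/64, 31/128, 63/256 }, Right { 1/4, 1/2, 1 } — simplest 127/512
BRRRBBBBBBR: Left { 0, 1/8, 3/16, 7/32, 15/64, 31/128, 63/256 }, Right { 127/512, 1/4, 1/2, 1 } — simplest 253/1024
BRRRBBBBBBRB: Left { 0, 1/8, 3/16, 7/32, 15/64, 31/128, 63/256, 253/1024 }, Right { 127/512, 1/4, 1/2, 1 } — simplest 507/2048
BRRRBBBBBBRBB: Left { 0, 1/8, 3/16, 7/32, 15/64, 31/128, 63/256, 253/1024, 507/2048 }, Right { 127/512, 1/4, 1/2, 1 } — simplest 1015/4096

1015/4096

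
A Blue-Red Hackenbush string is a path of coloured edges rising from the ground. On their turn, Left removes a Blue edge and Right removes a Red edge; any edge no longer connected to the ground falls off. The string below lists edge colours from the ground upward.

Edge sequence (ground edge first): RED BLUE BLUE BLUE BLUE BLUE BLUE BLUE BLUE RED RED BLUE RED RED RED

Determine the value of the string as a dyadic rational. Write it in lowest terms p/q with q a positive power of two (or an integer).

Prefix values for RED BLUE BLUE BLUE BLUE BLUE BLUE BLUE BLUE RED RED BLUE RED RED RED via {L|R} + simplicity:
g_1 [R]  L=[—]  R=[0]  ⇒ -1
g_2 [RB]  L=[-1]  R=[0]  ⇒ -1/2
g_3 [RBB]  L=[-1 -1/2]  R=[0]  ⇒ -1/4
g_4 [RBBB]  L=[-1 -1/2 -1/4]  R=[0]  ⇒ -1/8
g_5 [RBBBB]  L=[-1 -1/2 -1/4 -1/8]  R=[0]  ⇒ -1/16
g_6 [RBBBBB]  L=[-1 -1/2 -1/4 -1/8 -1/16]  R=[0]  ⇒ -1/32
g_7 [RBBBBBB]  L=[-1 -1/2 -1/4 -1/8 -1/16 -1/32]  R=[0]  ⇒ -1/64
g_8 [RBBBBBBB]  L=[-1 -1/2 -1/4 -1/8 -1/16 -1/32 -1/64]  R=[0]  ⇒ -1/128
g_9 [RBBBBBBBB]  L=[-1 -1/2 -1/4 -1/8 -1/16 -1/32 -1/64 -1/128]  R=[0]  ⇒ -1/256
g_10 [RBBBBBBBBR]  L=[-1 -1/2 -1/4 -1/8 -1/16 -1/32 -1/64 -1/128]  R=[-1/256 0]  ⇒ -3/512
g_11 [RBBBBBBBBRR]  L=[-1 -1/2 -1/4 -1/8 -1/16 -1/32 -1/64 -1/128]  R=[-3/512 -1/256 0]  ⇒ -7/1024
g_12 [RBBBBBBBBRRB]  L=[-1 -1/2 -1/4 -1/8 -1/16 -1/32 -1/64 -1/128 -7/1024]  R=[-3/512 -1/256 0]  ⇒ -13/2048
g_13 [RBBBBBBBBRRBR]  L=[-1 -1/2 -1/4 -1/8 -1/16 -1/32 -1/64 -1/128 -7/1024]  R=[-13/2048 -3/512 -1/256 0]  ⇒ -27/4096
g_14 [RBBBBBBBBRRBRR]  L=[-1 -1/2 -1/4 -1/8 -1/16 -1/32 -1/64 -1/128 -7/1024]  R=[-27/4096 -13/2048 -3/512 -1/256 0]  ⇒ -55/8192
g_15 [RBBBBBBBBRRBRRR]  L=[-1 -1/2 -1/4 -1/8 -1/16 -1/32 -1/64 -1/128 -7/1024]  R=[-55/8192 -27/4096 -13/2048 -3/512 -1/256 0]  ⇒ -111/16384

-111/16384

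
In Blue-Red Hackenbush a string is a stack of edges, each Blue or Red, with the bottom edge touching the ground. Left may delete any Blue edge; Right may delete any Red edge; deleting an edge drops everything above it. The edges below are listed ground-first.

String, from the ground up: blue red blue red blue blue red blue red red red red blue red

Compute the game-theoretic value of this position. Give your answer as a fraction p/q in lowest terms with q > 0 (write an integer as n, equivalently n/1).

5765/8192

1 of 14 · b · max L 0 · min R +∞ -> 1
2 of 14 · br · max L 0 · min R 1 -> 1/2
3 of 14 · brb · max L 1/2 · min R 1 -> 3/4
4 of 14 · brbr · max L 1/2 · min R 3/4 -> 5/8
5 of 14 · brbrb · max L 5/8 · min R 3/4 -> 11/16
6 of 14 · brbrbb · max L 11/16 · min R 3/4 -> 23/32
7 of 14 · brbrbbr · max L 11/16 · min R 23/32 -> 45/64
8 of 14 · brbrbbrb · max L 45/64 · min R 23/32 -> 91/128
9 of 14 · brbrbbrbr · max L 45/64 · min R 91/128 -> 181/256
10 of 14 · brbrbbrbrr · max L 45/64 · min R 181/256 -> 361/512
11 of 14 · brbrbbrbrrr · max L 45/64 · min R 361/512 -> 721/1024
12 of 14 · brbrbbrbrrrr · max L 45/64 · min R 721/1024 -> 1441/2048
13 of 14 · brbrbbrbrrrrb · max L 1441/2048 · min R 721/1024 -> 2883/4096
14 of 14 · brbrbbrbrrrrbr · max L 1441/2048 · min R 2883/4096 -> 5765/8192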